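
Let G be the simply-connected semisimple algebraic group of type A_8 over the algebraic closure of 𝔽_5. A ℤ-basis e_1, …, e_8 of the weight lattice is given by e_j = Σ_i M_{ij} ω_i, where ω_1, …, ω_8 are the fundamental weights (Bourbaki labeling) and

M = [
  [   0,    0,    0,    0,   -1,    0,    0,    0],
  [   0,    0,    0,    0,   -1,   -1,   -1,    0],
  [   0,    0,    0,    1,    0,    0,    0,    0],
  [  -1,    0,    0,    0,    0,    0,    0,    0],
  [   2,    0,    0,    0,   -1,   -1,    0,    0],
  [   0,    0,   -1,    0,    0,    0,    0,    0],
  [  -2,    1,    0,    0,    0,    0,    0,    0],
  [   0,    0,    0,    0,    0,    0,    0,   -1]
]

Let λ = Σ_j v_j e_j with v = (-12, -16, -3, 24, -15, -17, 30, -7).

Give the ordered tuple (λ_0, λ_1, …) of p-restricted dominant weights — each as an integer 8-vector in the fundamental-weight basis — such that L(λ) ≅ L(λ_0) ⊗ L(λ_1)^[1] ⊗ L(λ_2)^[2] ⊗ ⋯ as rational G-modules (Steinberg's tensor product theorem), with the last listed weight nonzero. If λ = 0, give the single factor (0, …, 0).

Compute c_i = Σ_j M_{ij} v_j with v = (-12, -16, -3, 24, -15, -17, 30, -7):
  c_1 = 0*-12 + 0*-16 + 0*-3 + 0*24 + -1*-15 + 0*-17 + 0*30 + 0*-7 = 15
  c_2 = 0*-12 + 0*-16 + 0*-3 + 0*24 + -1*-15 + -1*-17 + -1*30 + 0*-7 = 2
  c_3 = 0*-12 + 0*-16 + 0*-3 + 1*24 + 0*-15 + 0*-17 + 0*30 + 0*-7 = 24
  c_4 = -1*-12 + 0*-16 + 0*-3 + 0*24 + 0*-15 + 0*-17 + 0*30 + 0*-7 = 12
  c_5 = 2*-12 + 0*-16 + 0*-3 + 0*24 + -1*-15 + -1*-17 + 0*30 + 0*-7 = 8
  c_6 = 0*-12 + 0*-16 + -1*-3 + 0*24 + 0*-15 + 0*-17 + 0*30 + 0*-7 = 3
  c_7 = -2*-12 + 1*-16 + 0*-3 + 0*24 + 0*-15 + 0*-17 + 0*30 + 0*-7 = 8
  c_8 = 0*-12 + 0*-16 + 0*-3 + 0*24 + 0*-15 + 0*-17 + 0*30 + -1*-7 = 7
Writing each c_i in base p = 5:
  c_1 = 15 = 0·5^0 + 3·5^1
  c_2 = 2 = 2·5^0
  c_3 = 24 = 4·5^0 + 4·5^1
  c_4 = 12 = 2·5^0 + 2·5^1
  c_5 = 8 = 3·5^0 + 1·5^1
  c_6 = 3 = 3·5^0
  c_7 = 8 = 3·5^0 + 1·5^1
  c_8 = 7 = 2·5^0 + 1·5^1
p-restricted factor λ_0 = (0, 2, 4, 2, 3, 3, 3, 2)
p-restricted factor λ_1 = (3, 0, 4, 2, 1, 0, 1, 1)

((0, 2, 4, 2, 3, 3, 3, 2), (3, 0, 4, 2, 1, 0, 1, 1))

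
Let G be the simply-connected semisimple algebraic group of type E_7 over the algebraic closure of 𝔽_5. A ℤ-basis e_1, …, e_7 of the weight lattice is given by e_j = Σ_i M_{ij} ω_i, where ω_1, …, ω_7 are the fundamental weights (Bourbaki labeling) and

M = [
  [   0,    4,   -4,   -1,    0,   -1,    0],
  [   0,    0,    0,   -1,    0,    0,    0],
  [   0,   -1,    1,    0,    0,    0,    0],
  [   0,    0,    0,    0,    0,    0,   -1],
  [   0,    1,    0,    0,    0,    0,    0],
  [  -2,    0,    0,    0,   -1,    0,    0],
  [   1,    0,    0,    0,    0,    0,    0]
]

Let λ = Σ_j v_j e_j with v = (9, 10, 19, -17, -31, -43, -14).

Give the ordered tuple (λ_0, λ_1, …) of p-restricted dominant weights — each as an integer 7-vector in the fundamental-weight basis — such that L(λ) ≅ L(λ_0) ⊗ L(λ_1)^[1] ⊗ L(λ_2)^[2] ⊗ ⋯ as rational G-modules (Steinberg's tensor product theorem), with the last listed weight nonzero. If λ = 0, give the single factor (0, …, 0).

((4, 2, 4, 4, 0, 3, 4), (4, 3, 1, 2, 2, 2, 1))

Converting to the ω-basis (c_i = row i of M dotted with v = (9, 10, 19, -17, -31, -43, -14)):
  c_1 = 0*9 + 4*10 + -4*19 + -1*-17 + 0*-31 + -1*-43 + 0*-14 = 24
  c_2 = 0*9 + 0*10 + 0*19 + -1*-17 + 0*-31 + 0*-43 + 0*-14 = 17
  c_3 = 0*9 + -1*10 + 1*19 + 0*-17 + 0*-31 + 0*-43 + 0*-14 = 9
  c_4 = 0*9 + 0*10 + 0*19 + 0*-17 + 0*-31 + 0*-43 + -1*-14 = 14
  c_5 = 0*9 + 1*10 + 0*19 + 0*-17 + 0*-31 + 0*-43 + 0*-14 = 10
  c_6 = -2*9 + 0*10 + 0*19 + 0*-17 + -1*-31 + 0*-43 + 0*-14 = 13
  c_7 = 1*9 + 0*10 + 0*19 + 0*-17 + 0*-31 + 0*-43 + 0*-14 = 9
Expand coordinatewise in base 5:
  c_1 = 24 = 4·5^0 + 4·5^1
  c_2 = 17 = 2·5^0 + 3·5^1
  c_3 = 9 = 4·5^0 + 1·5^1
  c_4 = 14 = 4·5^0 + 2·5^1
  c_5 = 10 = 0·5^0 + 2·5^1
  c_6 = 13 = 3·5^0 + 2·5^1
  c_7 = 9 = 4·5^0 + 1·5^1
Factor λ_0 = (4, 2, 4, 4, 0, 3, 4)
Factor λ_1 = (4, 3, 1, 2, 2, 2, 1)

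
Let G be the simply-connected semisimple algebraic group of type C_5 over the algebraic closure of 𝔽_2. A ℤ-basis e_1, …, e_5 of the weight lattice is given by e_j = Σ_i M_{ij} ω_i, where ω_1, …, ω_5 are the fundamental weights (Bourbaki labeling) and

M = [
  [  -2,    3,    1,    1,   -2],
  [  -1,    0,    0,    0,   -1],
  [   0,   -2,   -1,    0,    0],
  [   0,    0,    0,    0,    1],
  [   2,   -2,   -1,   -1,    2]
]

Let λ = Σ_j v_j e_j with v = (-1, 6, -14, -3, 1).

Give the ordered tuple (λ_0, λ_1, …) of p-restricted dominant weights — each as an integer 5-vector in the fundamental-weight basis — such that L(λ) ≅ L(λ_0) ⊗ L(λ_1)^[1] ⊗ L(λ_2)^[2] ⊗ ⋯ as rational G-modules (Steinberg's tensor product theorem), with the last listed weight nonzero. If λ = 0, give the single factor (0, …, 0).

((1, 0, 0, 1, 1), (0, 0, 1, 0, 0), (0, 0, 0, 0, 1))

ω-coordinates c = M·v, v = (-1, 6, -14, -3, 1):
  c_1 = (-2)·(-1) + 3·6 + (1)·(-14) + (1)·(-3) + (-2)·(1) = 1
  c_2 = (-1)·(-1) + 0·6 + (0)·(-14) + (0)·(-3) + (-1)·(1) = 0
  c_3 = (0)·(-1) + (-2)·(6) + (-1)·(-14) + (0)·(-3) + 0·1 = 2
  c_4 = (0)·(-1) + 0·6 + (0)·(-14) + (0)·(-3) + 1·1 = 1
  c_5 = (2)·(-1) + (-2)·(6) + (-1)·(-14) + (-1)·(-3) + 2·1 = 5
p = 2; digits c_i = Σ_j d_{ij}·2^j, 0 ≤ d_{ij} < 2:
  c_1 = 1 = 1·2^0
  c_2 = 0
  c_3 = 2 = 0·2^0 + 1·2^1
  c_4 = 1 = 1·2^0
  c_5 = 5 = 1·2^0 + 0·2^1 + 1·2^2
Factor λ_0 = (1, 0, 0, 1, 1)
Factor λ_1 = (0, 0, 1, 0, 0)
Factor λ_2 = (0, 0, 0, 0, 1)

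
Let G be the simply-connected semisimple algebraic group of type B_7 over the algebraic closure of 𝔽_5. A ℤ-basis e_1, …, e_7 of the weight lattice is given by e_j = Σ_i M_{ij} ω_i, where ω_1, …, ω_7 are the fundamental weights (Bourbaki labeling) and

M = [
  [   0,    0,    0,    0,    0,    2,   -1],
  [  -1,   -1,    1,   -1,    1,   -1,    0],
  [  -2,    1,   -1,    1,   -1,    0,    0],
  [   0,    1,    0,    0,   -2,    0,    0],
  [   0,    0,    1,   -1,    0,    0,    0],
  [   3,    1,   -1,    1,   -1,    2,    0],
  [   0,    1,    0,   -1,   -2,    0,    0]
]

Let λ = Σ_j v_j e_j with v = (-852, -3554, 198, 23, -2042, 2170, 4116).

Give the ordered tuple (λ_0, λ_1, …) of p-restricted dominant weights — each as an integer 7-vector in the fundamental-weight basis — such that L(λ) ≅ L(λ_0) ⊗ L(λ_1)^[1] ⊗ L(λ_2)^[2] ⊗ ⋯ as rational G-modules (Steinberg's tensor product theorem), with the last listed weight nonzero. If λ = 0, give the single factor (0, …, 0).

In the fundamental-weight basis, λ has coordinates c = M·v (v = (-852, -3554, 198, 23, -2042, 2170, 4116)):
  c_1 = (0)·(-852) + (0)·(-3554) + 0·198 + 0·23 + (0)·(-2042) + 2·2170 + (-1)·(4116) = 224
  c_2 = (-1)·(-852) + (-1)·(-3554) + 1·198 + (-1)·(23) + (1)·(-2042) + (-1)·(2170) + 0·4116 = 369
  c_3 = (-2)·(-852) + (1)·(-3554) + (-1)·(198) + 1·23 + (-1)·(-2042) + 0·2170 + 0·4116 = 17
  c_4 = (0)·(-852) + (1)·(-3554) + 0·198 + 0·23 + (-2)·(-2042) + 0·2170 + 0·4116 = 530
  c_5 = (0)·(-852) + (0)·(-3554) + 1·198 + (-1)·(23) + (0)·(-2042) + 0·2170 + 0·4116 = 175
  c_6 = (3)·(-852) + (1)·(-3554) + (-1)·(198) + 1·23 + (-1)·(-2042) + 2·2170 + 0·4116 = 97
  c_7 = (0)·(-852) + (1)·(-3554) + 0·198 + (-1)·(23) + (-2)·(-2042) + 0·2170 + 0·4116 = 507
Writing each c_i in base p = 5:
  c_1 = 224 = 4·5^0 + 4·5^1 + 3·5^2 + 1·5^3
  c_2 = 369 = 4·5^0 + 3·5^1 + 4·5^2 + 2·5^3
  c_3 = 17 = 2·5^0 + 3·5^1
  c_4 = 530 = 0·5^0 + 1·5^1 + 1·5^2 + 4·5^3
  c_5 = 175 = 0·5^0 + 0·5^1 + 2·5^2 + 1·5^3
  c_6 = 97 = 2·5^0 + 4·5^1 + 3·5^2
  c_7 = 507 = 2·5^0 + 1·5^1 + 0·5^2 + 4·5^3
Factor λ_0 = (4, 4, 2, 0, 0, 2, 2)
Factor λ_1 = (4, 3, 3, 1, 0, 4, 1)
Factor λ_2 = (3, 4, 0, 1, 2, 3, 0)
Factor λ_3 = (1, 2, 0, 4, 1, 0, 4)

((4, 4, 2, 0, 0, 2, 2), (4, 3, 3, 1, 0, 4, 1), (3, 4, 0, 1, 2, 3, 0), (1, 2, 0, 4, 1, 0, 4))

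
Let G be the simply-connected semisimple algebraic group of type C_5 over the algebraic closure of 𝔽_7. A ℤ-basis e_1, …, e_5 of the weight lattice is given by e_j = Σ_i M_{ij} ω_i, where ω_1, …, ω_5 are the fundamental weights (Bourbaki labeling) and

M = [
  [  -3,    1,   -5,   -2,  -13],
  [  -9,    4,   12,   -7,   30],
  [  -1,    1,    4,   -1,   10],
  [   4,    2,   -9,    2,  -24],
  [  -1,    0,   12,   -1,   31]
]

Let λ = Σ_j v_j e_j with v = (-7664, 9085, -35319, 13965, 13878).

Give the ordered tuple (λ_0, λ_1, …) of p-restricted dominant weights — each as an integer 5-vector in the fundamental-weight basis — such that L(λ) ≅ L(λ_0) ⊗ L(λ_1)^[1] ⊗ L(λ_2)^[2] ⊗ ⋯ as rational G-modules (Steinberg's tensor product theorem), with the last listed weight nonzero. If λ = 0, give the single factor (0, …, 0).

((6, 3, 1, 5, 5), (4, 3, 6, 6, 5), (6, 1, 5, 4, 1))

Converting to the ω-basis (c_i = row i of M dotted with v = (-7664, 9085, -35319, 13965, 13878)):
  c_1 = -3*-7664 + 1*9085 + -5*-35319 + -2*13965 + -13*13878 = 328
  c_2 = -9*-7664 + 4*9085 + 12*-35319 + -7*13965 + 30*13878 = 73
  c_3 = -1*-7664 + 1*9085 + 4*-35319 + -1*13965 + 10*13878 = 288
  c_4 = 4*-7664 + 2*9085 + -9*-35319 + 2*13965 + -24*13878 = 243
  c_5 = -1*-7664 + 0*9085 + 12*-35319 + -1*13965 + 31*13878 = 89
Expand coordinatewise in base 7:
  c_1 = 328 = 6·7^0 + 4·7^1 + 6·7^2
  c_2 = 73 = 3·7^0 + 3·7^1 + 1·7^2
  c_3 = 288 = 1·7^0 + 6·7^1 + 5·7^2
  c_4 = 243 = 5·7^0 + 6·7^1 + 4·7^2
  c_5 = 89 = 5·7^0 + 5·7^1 + 1·7^2
Factor λ_0 = (6, 3, 1, 5, 5)
Factor λ_1 = (4, 3, 6, 6, 5)
Factor λ_2 = (6, 1, 5, 4, 1)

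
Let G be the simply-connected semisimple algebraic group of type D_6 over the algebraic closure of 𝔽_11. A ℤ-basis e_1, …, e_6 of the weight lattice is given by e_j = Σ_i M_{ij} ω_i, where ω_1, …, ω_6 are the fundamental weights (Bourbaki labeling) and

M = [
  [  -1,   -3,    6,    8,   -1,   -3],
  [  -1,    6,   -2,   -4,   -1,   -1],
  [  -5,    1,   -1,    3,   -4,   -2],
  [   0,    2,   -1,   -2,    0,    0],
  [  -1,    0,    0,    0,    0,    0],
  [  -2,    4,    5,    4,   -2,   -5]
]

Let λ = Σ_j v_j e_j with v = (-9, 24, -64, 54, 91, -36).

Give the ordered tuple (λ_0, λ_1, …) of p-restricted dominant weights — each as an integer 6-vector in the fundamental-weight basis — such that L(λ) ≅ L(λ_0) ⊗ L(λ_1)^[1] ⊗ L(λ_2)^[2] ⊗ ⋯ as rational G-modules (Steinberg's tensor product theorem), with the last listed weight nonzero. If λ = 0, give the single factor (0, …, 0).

((2, 10, 3, 4, 9, 8),)

Compute c_i = Σ_j M_{ij} v_j with v = (-9, 24, -64, 54, 91, -36):
  c_1 = (-1)·(-9) + (-3)·(24) + (6)·(-64) + 8·54 + (-1)·(91) + (-3)·(-36) = 2
  c_2 = (-1)·(-9) + 6·24 + (-2)·(-64) + (-4)·(54) + (-1)·(91) + (-1)·(-36) = 10
  c_3 = (-5)·(-9) + 1·24 + (-1)·(-64) + 3·54 + (-4)·(91) + (-2)·(-36) = 3
  c_4 = (0)·(-9) + 2·24 + (-1)·(-64) + (-2)·(54) + 0·91 + (0)·(-36) = 4
  c_5 = (-1)·(-9) + 0·24 + (0)·(-64) + 0·54 + 0·91 + (0)·(-36) = 9
  c_6 = (-2)·(-9) + 4·24 + (5)·(-64) + 4·54 + (-2)·(91) + (-5)·(-36) = 8
Writing each c_i in base p = 11:
  c_1 = 2 = 2·11^0
  c_2 = 10 = 10·11^0
  c_3 = 3 = 3·11^0
  c_4 = 4 = 4·11^0
  c_5 = 9 = 9·11^0
  c_6 = 8 = 8·11^0
p-restricted factor λ_0 = (2, 10, 3, 4, 9, 8)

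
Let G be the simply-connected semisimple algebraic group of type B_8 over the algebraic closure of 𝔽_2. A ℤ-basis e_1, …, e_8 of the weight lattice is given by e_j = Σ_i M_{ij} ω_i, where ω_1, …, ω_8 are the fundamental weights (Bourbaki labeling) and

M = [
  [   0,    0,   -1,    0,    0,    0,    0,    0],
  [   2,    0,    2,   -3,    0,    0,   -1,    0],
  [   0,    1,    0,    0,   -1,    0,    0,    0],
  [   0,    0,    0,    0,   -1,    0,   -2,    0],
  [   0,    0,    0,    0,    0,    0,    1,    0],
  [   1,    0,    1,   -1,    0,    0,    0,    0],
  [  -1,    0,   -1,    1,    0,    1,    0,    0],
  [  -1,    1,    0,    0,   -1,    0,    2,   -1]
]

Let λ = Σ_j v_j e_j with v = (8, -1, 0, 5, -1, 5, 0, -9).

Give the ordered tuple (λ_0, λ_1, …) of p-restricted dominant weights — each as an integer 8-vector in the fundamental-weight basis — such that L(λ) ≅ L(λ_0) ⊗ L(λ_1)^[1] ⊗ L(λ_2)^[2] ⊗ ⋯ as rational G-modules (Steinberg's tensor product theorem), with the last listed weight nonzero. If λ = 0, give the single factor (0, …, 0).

In the fundamental-weight basis, λ has coordinates c = M·v (v = (8, -1, 0, 5, -1, 5, 0, -9)):
  c_1 = 0*8 + 0*-1 + -1*0 + 0*5 + 0*-1 + 0*5 + 0*0 + 0*-9 = 0
  c_2 = 2*8 + 0*-1 + 2*0 + -3*5 + 0*-1 + 0*5 + -1*0 + 0*-9 = 1
  c_3 = 0*8 + 1*-1 + 0*0 + 0*5 + -1*-1 + 0*5 + 0*0 + 0*-9 = 0
  c_4 = 0*8 + 0*-1 + 0*0 + 0*5 + -1*-1 + 0*5 + -2*0 + 0*-9 = 1
  c_5 = 0*8 + 0*-1 + 0*0 + 0*5 + 0*-1 + 0*5 + 1*0 + 0*-9 = 0
  c_6 = 1*8 + 0*-1 + 1*0 + -1*5 + 0*-1 + 0*5 + 0*0 + 0*-9 = 3
  c_7 = -1*8 + 0*-1 + -1*0 + 1*5 + 0*-1 + 1*5 + 0*0 + 0*-9 = 2
  c_8 = -1*8 + 1*-1 + 0*0 + 0*5 + -1*-1 + 0*5 + 2*0 + -1*-9 = 1
Writing each c_i in base p = 2:
  c_1 = 0
  c_2 = 1 = 1·2^0
  c_3 = 0
  c_4 = 1 = 1·2^0
  c_5 = 0
  c_6 = 3 = 1·2^0 + 1·2^1
  c_7 = 2 = 0·2^0 + 1·2^1
  c_8 = 1 = 1·2^0
Factor λ_0 = (0, 1, 0, 1, 0, 1, 0, 1)
Factor λ_1 = (0, 0, 0, 0, 0, 1, 1, 0)

((0, 1, 0, 1, 0, 1, 0, 1), (0, 0, 0, 0, 0, 1, 1, 0))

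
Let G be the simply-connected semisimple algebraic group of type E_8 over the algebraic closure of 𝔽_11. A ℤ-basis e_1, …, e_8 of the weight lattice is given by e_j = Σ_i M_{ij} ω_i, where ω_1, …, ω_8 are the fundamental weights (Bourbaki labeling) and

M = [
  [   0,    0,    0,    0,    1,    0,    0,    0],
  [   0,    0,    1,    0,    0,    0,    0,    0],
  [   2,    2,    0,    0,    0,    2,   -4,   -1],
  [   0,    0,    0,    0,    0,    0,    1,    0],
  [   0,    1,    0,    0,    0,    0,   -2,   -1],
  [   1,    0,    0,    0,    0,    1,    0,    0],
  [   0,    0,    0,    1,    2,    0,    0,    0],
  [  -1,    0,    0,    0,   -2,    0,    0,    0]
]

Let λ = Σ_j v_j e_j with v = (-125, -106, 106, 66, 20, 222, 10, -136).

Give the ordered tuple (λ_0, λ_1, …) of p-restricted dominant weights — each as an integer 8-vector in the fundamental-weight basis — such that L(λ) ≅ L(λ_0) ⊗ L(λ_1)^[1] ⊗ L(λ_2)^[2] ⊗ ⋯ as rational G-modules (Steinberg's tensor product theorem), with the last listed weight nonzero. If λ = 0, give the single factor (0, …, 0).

((9, 7, 1, 10, 10, 9, 7, 8), (1, 9, 7, 0, 0, 8, 9, 7))

ω-coordinates c = M·v, v = (-125, -106, 106, 66, 20, 222, 10, -136):
  c_1 = (0)·(-125) + (0)·(-106) + 0·106 + 0·66 + 1·20 + 0·222 + 0·10 + (0)·(-136) = 20
  c_2 = (0)·(-125) + (0)·(-106) + 1·106 + 0·66 + 0·20 + 0·222 + 0·10 + (0)·(-136) = 106
  c_3 = (2)·(-125) + (2)·(-106) + 0·106 + 0·66 + 0·20 + 2·222 + (-4)·(10) + (-1)·(-136) = 78
  c_4 = (0)·(-125) + (0)·(-106) + 0·106 + 0·66 + 0·20 + 0·222 + 1·10 + (0)·(-136) = 10
  c_5 = (0)·(-125) + (1)·(-106) + 0·106 + 0·66 + 0·20 + 0·222 + (-2)·(10) + (-1)·(-136) = 10
  c_6 = (1)·(-125) + (0)·(-106) + 0·106 + 0·66 + 0·20 + 1·222 + 0·10 + (0)·(-136) = 97
  c_7 = (0)·(-125) + (0)·(-106) + 0·106 + 1·66 + 2·20 + 0·222 + 0·10 + (0)·(-136) = 106
  c_8 = (-1)·(-125) + (0)·(-106) + 0·106 + 0·66 + (-2)·(20) + 0·222 + 0·10 + (0)·(-136) = 85
Base-11 expansion of each c_i:
  c_1 = 20 = 9·11^0 + 1·11^1
  c_2 = 106 = 7·11^0 + 9·11^1
  c_3 = 78 = 1·11^0 + 7·11^1
  c_4 = 10 = 10·11^0
  c_5 = 10 = 10·11^0
  c_6 = 97 = 9·11^0 + 8·11^1
  c_7 = 106 = 7·11^0 + 9·11^1
  c_8 = 85 = 8·11^0 + 7·11^1
λ_0 = (9, 7, 1, 10, 10, 9, 7, 8)
λ_1 = (1, 9, 7, 0, 0, 8, 9, 7)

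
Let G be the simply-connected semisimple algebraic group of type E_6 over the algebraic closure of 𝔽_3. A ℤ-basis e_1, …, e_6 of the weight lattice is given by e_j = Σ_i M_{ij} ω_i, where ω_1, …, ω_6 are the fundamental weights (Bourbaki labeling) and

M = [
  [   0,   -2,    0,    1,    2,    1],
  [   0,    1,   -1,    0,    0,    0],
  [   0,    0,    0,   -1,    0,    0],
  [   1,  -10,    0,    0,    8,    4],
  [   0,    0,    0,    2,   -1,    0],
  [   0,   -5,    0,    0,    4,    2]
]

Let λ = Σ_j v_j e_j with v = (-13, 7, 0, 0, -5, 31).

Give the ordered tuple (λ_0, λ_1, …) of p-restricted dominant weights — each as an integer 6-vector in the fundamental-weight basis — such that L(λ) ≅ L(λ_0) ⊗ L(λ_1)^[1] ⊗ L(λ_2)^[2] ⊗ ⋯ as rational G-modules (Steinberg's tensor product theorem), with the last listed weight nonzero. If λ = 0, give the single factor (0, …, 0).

In the fundamental-weight basis, λ has coordinates c = M·v (v = (-13, 7, 0, 0, -5, 31)):
  c_1 = 0*-13 + -2*7 + 0*0 + 1*0 + 2*-5 + 1*31 = 7
  c_2 = 0*-13 + 1*7 + -1*0 + 0*0 + 0*-5 + 0*31 = 7
  c_3 = 0*-13 + 0*7 + 0*0 + -1*0 + 0*-5 + 0*31 = 0
  c_4 = 1*-13 + -10*7 + 0*0 + 0*0 + 8*-5 + 4*31 = 1
  c_5 = 0*-13 + 0*7 + 0*0 + 2*0 + -1*-5 + 0*31 = 5
  c_6 = 0*-13 + -5*7 + 0*0 + 0*0 + 4*-5 + 2*31 = 7
Base-3 expansion of each c_i:
  c_1 = 7 = 1·3^0 + 2·3^1
  c_2 = 7 = 1·3^0 + 2·3^1
  c_3 = 0
  c_4 = 1 = 1·3^0
  c_5 = 5 = 2·3^0 + 1·3^1
  c_6 = 7 = 1·3^0 + 2·3^1
λ_0 = (1, 1, 0, 1, 2, 1)
λ_1 = (2, 2, 0, 0, 1, 2)

((1, 1, 0, 1, 2, 1), (2, 2, 0, 0, 1, 2))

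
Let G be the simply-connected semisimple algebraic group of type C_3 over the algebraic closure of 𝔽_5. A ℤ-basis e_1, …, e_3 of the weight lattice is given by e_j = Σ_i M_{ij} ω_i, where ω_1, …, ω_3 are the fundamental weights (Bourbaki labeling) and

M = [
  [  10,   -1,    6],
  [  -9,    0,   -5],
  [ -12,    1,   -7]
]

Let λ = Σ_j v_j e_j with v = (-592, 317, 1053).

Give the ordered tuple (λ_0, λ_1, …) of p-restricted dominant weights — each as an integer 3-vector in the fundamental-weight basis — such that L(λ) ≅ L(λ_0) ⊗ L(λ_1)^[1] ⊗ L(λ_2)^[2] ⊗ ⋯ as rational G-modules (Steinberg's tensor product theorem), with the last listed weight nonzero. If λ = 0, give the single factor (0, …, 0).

Change of basis e → ω: c = M·v where v = (-592, 317, 1053):
  c_1 = 10*-592 + -1*317 + 6*1053 = 81
  c_2 = -9*-592 + 0*317 + -5*1053 = 63
  c_3 = -12*-592 + 1*317 + -7*1053 = 50
Writing each c_i in base p = 5:
  c_1 = 81 = 1·5^0 + 1·5^1 + 3·5^2
  c_2 = 63 = 3·5^0 + 2·5^1 + 2·5^2
  c_3 = 50 = 0·5^0 + 0·5^1 + 2·5^2
p-restricted factor λ_0 = (1, 3, 0)
p-restricted factor λ_1 = (1, 2, 0)
p-restricted factor λ_2 = (3, 2, 2)

((1, 3, 0), (1, 2, 0), (3, 2, 2))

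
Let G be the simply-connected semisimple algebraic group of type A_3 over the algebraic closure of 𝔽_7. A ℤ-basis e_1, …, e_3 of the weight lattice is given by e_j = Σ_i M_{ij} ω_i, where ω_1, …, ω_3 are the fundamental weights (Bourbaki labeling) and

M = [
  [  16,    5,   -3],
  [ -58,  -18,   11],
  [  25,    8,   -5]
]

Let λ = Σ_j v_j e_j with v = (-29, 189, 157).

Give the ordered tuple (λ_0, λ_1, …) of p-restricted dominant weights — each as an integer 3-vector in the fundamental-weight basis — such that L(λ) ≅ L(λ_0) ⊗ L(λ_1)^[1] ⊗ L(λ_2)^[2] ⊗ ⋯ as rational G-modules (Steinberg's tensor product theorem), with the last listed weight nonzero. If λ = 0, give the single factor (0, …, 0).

ω-coordinates c = M·v, v = (-29, 189, 157):
  c_1 = (16)·(-29) + (5)·(189) + (-3)·(157) = 10
  c_2 = (-58)·(-29) + (-18)·(189) + (11)·(157) = 7
  c_3 = (25)·(-29) + (8)·(189) + (-5)·(157) = 2
p = 7; digits c_i = Σ_j d_{ij}·7^j, 0 ≤ d_{ij} < 7:
  c_1 = 10 = 3·7^0 + 1·7^1
  c_2 = 7 = 0·7^0 + 1·7^1
  c_3 = 2 = 2·7^0
p-restricted factor λ_0 = (3, 0, 2)
p-restricted factor λ_1 = (1, 1, 0)

((3, 0, 2), (1, 1, 0))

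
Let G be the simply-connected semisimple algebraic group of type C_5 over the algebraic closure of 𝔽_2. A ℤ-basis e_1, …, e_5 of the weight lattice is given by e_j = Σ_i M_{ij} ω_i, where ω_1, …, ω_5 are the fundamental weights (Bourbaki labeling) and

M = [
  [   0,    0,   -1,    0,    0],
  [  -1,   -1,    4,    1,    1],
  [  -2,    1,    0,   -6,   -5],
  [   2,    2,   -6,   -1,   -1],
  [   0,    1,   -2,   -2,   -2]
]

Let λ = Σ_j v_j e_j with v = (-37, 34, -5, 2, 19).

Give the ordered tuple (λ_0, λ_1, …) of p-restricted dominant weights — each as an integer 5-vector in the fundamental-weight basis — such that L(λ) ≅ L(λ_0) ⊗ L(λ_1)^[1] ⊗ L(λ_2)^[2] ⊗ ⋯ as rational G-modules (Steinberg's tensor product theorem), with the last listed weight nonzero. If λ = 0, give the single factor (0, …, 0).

ω-coordinates c = M·v, v = (-37, 34, -5, 2, 19):
  c_1 = (0)·(-37) + (0)·(34) + (-1)·(-5) + (0)·(2) + (0)·(19) = 5
  c_2 = (-1)·(-37) + (-1)·(34) + (4)·(-5) + (1)·(2) + (1)·(19) = 4
  c_3 = (-2)·(-37) + (1)·(34) + (0)·(-5) + (-6)·(2) + (-5)·(19) = 1
  c_4 = (2)·(-37) + (2)·(34) + (-6)·(-5) + (-1)·(2) + (-1)·(19) = 3
  c_5 = (0)·(-37) + (1)·(34) + (-2)·(-5) + (-2)·(2) + (-2)·(19) = 2
Expand coordinatewise in base 2:
  c_1 = 5 = 1·2^0 + 0·2^1 + 1·2^2
  c_2 = 4 = 0·2^0 + 0·2^1 + 1·2^2
  c_3 = 1 = 1·2^0
  c_4 = 3 = 1·2^0 + 1·2^1
  c_5 = 2 = 0·2^0 + 1·2^1
p-restricted factor λ_0 = (1, 0, 1, 1, 0)
p-restricted factor λ_1 = (0, 0, 0, 1, 1)
p-restricted factor λ_2 = (1, 1, 0, 0, 0)

((1, 0, 1, 1, 0), (0, 0, 0, 1, 1), (1, 1, 0, 0, 0))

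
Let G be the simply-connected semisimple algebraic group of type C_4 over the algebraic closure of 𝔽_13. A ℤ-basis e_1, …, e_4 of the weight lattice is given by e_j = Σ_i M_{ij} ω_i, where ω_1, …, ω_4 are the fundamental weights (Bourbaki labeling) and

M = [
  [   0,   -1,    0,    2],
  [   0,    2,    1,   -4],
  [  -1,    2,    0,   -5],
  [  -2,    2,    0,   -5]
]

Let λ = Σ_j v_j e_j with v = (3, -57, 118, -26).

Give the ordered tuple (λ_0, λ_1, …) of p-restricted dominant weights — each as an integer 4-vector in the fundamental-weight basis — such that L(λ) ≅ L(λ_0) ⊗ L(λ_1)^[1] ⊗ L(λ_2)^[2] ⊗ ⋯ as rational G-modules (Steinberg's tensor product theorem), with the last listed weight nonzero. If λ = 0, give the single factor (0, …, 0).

((5, 4, 0, 10), (0, 8, 1, 0))

In the fundamental-weight basis, λ has coordinates c = M·v (v = (3, -57, 118, -26)):
  c_1 = 0*3 + -1*-57 + 0*118 + 2*-26 = 5
  c_2 = 0*3 + 2*-57 + 1*118 + -4*-26 = 108
  c_3 = -1*3 + 2*-57 + 0*118 + -5*-26 = 13
  c_4 = -2*3 + 2*-57 + 0*118 + -5*-26 = 10
p = 13; digits c_i = Σ_j d_{ij}·13^j, 0 ≤ d_{ij} < 13:
  c_1 = 5 = 5·13^0
  c_2 = 108 = 4·13^0 + 8·13^1
  c_3 = 13 = 0·13^0 + 1·13^1
  c_4 = 10 = 10·13^0
λ_0 = (5, 4, 0, 10)
λ_1 = (0, 8, 1, 0)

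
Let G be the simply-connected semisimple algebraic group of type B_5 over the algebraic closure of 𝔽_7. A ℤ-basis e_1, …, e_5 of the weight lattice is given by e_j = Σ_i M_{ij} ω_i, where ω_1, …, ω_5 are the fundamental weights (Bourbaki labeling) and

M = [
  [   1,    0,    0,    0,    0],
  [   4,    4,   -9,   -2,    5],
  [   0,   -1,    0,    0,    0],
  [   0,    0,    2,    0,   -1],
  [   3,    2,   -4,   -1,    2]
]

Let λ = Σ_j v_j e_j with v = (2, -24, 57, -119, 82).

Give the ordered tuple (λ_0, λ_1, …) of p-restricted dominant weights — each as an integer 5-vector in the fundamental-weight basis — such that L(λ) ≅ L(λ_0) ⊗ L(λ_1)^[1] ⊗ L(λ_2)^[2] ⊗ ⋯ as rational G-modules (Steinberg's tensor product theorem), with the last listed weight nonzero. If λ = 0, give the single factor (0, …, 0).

((2, 5, 3, 4, 6), (0, 6, 3, 4, 1))

ω-coordinates c = M·v, v = (2, -24, 57, -119, 82):
  c_1 = 1*2 + 0*-24 + 0*57 + 0*-119 + 0*82 = 2
  c_2 = 4*2 + 4*-24 + -9*57 + -2*-119 + 5*82 = 47
  c_3 = 0*2 + -1*-24 + 0*57 + 0*-119 + 0*82 = 24
  c_4 = 0*2 + 0*-24 + 2*57 + 0*-119 + -1*82 = 32
  c_5 = 3*2 + 2*-24 + -4*57 + -1*-119 + 2*82 = 13
Expand coordinatewise in base 7:
  c_1 = 2 = 2·7^0
  c_2 = 47 = 5·7^0 + 6·7^1
  c_3 = 24 = 3·7^0 + 3·7^1
  c_4 = 32 = 4·7^0 + 4·7^1
  c_5 = 13 = 6·7^0 + 1·7^1
λ_0 = (2, 5, 3, 4, 6)
λ_1 = (0, 6, 3, 4, 1)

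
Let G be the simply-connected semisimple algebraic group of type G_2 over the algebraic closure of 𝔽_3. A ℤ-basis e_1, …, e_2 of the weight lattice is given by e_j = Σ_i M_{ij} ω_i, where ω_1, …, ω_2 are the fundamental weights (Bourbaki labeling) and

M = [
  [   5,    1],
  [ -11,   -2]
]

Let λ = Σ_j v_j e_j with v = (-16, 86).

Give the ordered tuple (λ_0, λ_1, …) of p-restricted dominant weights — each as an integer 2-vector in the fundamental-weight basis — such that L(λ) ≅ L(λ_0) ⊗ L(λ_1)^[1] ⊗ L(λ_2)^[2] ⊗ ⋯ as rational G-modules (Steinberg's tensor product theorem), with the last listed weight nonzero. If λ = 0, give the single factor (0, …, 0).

((0, 1), (2, 1))

Compute c_i = Σ_j M_{ij} v_j with v = (-16, 86):
  c_1 = (5)·(-16) + 1·86 = 6
  c_2 = (-11)·(-16) + (-2)·(86) = 4
Expand coordinatewise in base 3:
  c_1 = 6 = 0·3^0 + 2·3^1
  c_2 = 4 = 1·3^0 + 1·3^1
λ_0 = (0, 1)
λ_1 = (2, 1)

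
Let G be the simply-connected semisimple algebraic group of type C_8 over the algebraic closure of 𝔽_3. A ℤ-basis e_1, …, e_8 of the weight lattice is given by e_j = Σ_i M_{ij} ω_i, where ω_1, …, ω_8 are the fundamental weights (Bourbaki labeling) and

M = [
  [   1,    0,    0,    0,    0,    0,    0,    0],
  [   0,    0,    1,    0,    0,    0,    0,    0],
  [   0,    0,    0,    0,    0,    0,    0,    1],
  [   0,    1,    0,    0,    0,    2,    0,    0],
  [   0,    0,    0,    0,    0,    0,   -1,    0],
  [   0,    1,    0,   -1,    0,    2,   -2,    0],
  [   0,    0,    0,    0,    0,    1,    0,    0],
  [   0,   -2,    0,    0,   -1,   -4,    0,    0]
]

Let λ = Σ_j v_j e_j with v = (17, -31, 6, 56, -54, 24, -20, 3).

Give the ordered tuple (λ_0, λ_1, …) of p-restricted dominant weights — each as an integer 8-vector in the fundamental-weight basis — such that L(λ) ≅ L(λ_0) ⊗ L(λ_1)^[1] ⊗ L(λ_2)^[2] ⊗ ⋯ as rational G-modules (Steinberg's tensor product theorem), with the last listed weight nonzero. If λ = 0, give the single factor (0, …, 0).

Compute c_i = Σ_j M_{ij} v_j with v = (17, -31, 6, 56, -54, 24, -20, 3):
  c_1 = 1*17 + 0*-31 + 0*6 + 0*56 + 0*-54 + 0*24 + 0*-20 + 0*3 = 17
  c_2 = 0*17 + 0*-31 + 1*6 + 0*56 + 0*-54 + 0*24 + 0*-20 + 0*3 = 6
  c_3 = 0*17 + 0*-31 + 0*6 + 0*56 + 0*-54 + 0*24 + 0*-20 + 1*3 = 3
  c_4 = 0*17 + 1*-31 + 0*6 + 0*56 + 0*-54 + 2*24 + 0*-20 + 0*3 = 17
  c_5 = 0*17 + 0*-31 + 0*6 + 0*56 + 0*-54 + 0*24 + -1*-20 + 0*3 = 20
  c_6 = 0*17 + 1*-31 + 0*6 + -1*56 + 0*-54 + 2*24 + -2*-20 + 0*3 = 1
  c_7 = 0*17 + 0*-31 + 0*6 + 0*56 + 0*-54 + 1*24 + 0*-20 + 0*3 = 24
  c_8 = 0*17 + -2*-31 + 0*6 + 0*56 + -1*-54 + -4*24 + 0*-20 + 0*3 = 20
p = 3; digits c_i = Σ_j d_{ij}·3^j, 0 ≤ d_{ij} < 3:
  c_1 = 17 = 2·3^0 + 2·3^1 + 1·3^2
  c_2 = 6 = 0·3^0 + 2·3^1
  c_3 = 3 = 0·3^0 + 1·3^1
  c_4 = 17 = 2·3^0 + 2·3^1 + 1·3^2
  c_5 = 20 = 2·3^0 + 0·3^1 + 2·3^2
  c_6 = 1 = 1·3^0
  c_7 = 24 = 0·3^0 + 2·3^1 + 2·3^2
  c_8 = 20 = 2·3^0 + 0·3^1 + 2·3^2
λ_0 = (2, 0, 0, 2, 2, 1, 0, 2)
λ_1 = (2, 2, 1, 2, 0, 0, 2, 0)
λ_2 = (1, 0, 0, 1, 2, 0, 2, 2)

((2, 0, 0, 2, 2, 1, 0, 2), (2, 2, 1, 2, 0, 0, 2, 0), (1, 0, 0, 1, 2, 0, 2, 2))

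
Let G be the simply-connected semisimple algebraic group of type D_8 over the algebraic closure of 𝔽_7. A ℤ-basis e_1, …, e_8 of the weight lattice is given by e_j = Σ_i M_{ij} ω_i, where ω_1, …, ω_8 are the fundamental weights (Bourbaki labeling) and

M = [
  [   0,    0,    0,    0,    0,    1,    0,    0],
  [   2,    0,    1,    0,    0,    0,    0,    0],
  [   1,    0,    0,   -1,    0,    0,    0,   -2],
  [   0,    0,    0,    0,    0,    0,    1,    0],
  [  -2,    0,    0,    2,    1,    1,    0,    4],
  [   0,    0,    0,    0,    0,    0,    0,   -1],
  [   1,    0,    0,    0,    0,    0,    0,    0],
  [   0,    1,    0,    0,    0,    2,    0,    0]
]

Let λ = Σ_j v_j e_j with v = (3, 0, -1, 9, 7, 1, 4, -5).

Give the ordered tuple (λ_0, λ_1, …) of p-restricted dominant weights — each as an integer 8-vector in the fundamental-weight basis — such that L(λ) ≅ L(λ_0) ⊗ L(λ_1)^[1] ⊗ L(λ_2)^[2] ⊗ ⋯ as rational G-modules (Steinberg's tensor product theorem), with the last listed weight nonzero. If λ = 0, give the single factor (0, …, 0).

Compute c_i = Σ_j M_{ij} v_j with v = (3, 0, -1, 9, 7, 1, 4, -5):
  c_1 = (0)·(3) + (0)·(0) + (0)·(-1) + (0)·(9) + (0)·(7) + (1)·(1) + (0)·(4) + (0)·(-5) = 1
  c_2 = (2)·(3) + (0)·(0) + (1)·(-1) + (0)·(9) + (0)·(7) + (0)·(1) + (0)·(4) + (0)·(-5) = 5
  c_3 = (1)·(3) + (0)·(0) + (0)·(-1) + (-1)·(9) + (0)·(7) + (0)·(1) + (0)·(4) + (-2)·(-5) = 4
  c_4 = (0)·(3) + (0)·(0) + (0)·(-1) + (0)·(9) + (0)·(7) + (0)·(1) + (1)·(4) + (0)·(-5) = 4
  c_5 = (-2)·(3) + (0)·(0) + (0)·(-1) + (2)·(9) + (1)·(7) + (1)·(1) + (0)·(4) + (4)·(-5) = 0
  c_6 = (0)·(3) + (0)·(0) + (0)·(-1) + (0)·(9) + (0)·(7) + (0)·(1) + (0)·(4) + (-1)·(-5) = 5
  c_7 = (1)·(3) + (0)·(0) + (0)·(-1) + (0)·(9) + (0)·(7) + (0)·(1) + (0)·(4) + (0)·(-5) = 3
  c_8 = (0)·(3) + (1)·(0) + (0)·(-1) + (0)·(9) + (0)·(7) + (2)·(1) + (0)·(4) + (0)·(-5) = 2
Base-7 expansion of each c_i:
  c_1 = 1 = 1·7^0
  c_2 = 5 = 5·7^0
  c_3 = 4 = 4·7^0
  c_4 = 4 = 4·7^0
  c_5 = 0
  c_6 = 5 = 5·7^0
  c_7 = 3 = 3·7^0
  c_8 = 2 = 2·7^0
λ_0 = (1, 5, 4, 4, 0, 5, 3, 2)

((1, 5, 4, 4, 0, 5, 3, 2),)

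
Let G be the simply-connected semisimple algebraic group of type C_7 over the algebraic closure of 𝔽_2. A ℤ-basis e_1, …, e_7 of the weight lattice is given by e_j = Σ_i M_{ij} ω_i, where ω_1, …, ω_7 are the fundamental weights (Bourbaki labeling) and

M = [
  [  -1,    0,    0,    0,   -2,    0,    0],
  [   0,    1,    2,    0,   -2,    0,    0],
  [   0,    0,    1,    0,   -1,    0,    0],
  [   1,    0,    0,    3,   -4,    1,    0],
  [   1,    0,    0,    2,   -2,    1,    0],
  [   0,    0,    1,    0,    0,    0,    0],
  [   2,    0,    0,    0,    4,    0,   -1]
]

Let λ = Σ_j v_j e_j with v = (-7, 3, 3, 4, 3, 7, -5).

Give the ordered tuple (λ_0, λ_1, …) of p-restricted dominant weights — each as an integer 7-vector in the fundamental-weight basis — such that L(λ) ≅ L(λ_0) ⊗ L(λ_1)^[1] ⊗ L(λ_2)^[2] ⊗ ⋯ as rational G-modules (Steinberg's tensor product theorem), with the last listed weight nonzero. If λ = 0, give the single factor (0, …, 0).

Compute c_i = Σ_j M_{ij} v_j with v = (-7, 3, 3, 4, 3, 7, -5):
  c_1 = -1*-7 + 0*3 + 0*3 + 0*4 + -2*3 + 0*7 + 0*-5 = 1
  c_2 = 0*-7 + 1*3 + 2*3 + 0*4 + -2*3 + 0*7 + 0*-5 = 3
  c_3 = 0*-7 + 0*3 + 1*3 + 0*4 + -1*3 + 0*7 + 0*-5 = 0
  c_4 = 1*-7 + 0*3 + 0*3 + 3*4 + -4*3 + 1*7 + 0*-5 = 0
  c_5 = 1*-7 + 0*3 + 0*3 + 2*4 + -2*3 + 1*7 + 0*-5 = 2
  c_6 = 0*-7 + 0*3 + 1*3 + 0*4 + 0*3 + 0*7 + 0*-5 = 3
  c_7 = 2*-7 + 0*3 + 0*3 + 0*4 + 4*3 + 0*7 + -1*-5 = 3
p = 2; digits c_i = Σ_j d_{ij}·2^j, 0 ≤ d_{ij} < 2:
  c_1 = 1 = 1·2^0
  c_2 = 3 = 1·2^0 + 1·2^1
  c_3 = 0
  c_4 = 0
  c_5 = 2 = 0·2^0 + 1·2^1
  c_6 = 3 = 1·2^0 + 1·2^1
  c_7 = 3 = 1·2^0 + 1·2^1
λ_0 = (1, 1, 0, 0, 0, 1, 1)
λ_1 = (0, 1, 0, 0, 1, 1, 1)

((1, 1, 0, 0, 0, 1, 1), (0, 1, 0, 0, 1, 1, 1))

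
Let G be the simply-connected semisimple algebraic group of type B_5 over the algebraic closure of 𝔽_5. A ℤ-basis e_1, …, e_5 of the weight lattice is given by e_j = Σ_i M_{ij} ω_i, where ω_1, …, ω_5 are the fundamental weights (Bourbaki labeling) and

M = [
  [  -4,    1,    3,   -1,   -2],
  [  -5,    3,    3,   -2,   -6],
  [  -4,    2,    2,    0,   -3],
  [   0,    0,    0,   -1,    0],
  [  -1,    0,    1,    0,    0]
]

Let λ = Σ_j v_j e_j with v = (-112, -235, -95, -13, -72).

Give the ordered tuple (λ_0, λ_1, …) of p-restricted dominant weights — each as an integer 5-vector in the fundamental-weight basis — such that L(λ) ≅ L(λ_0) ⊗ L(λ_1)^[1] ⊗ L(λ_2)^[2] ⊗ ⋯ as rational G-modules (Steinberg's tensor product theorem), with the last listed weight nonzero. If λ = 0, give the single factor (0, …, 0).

((0, 3, 4, 3, 2), (2, 0, 0, 2, 3), (3, 1, 0, 0, 0))

Compute c_i = Σ_j M_{ij} v_j with v = (-112, -235, -95, -13, -72):
  c_1 = -4*-112 + 1*-235 + 3*-95 + -1*-13 + -2*-72 = 85
  c_2 = -5*-112 + 3*-235 + 3*-95 + -2*-13 + -6*-72 = 28
  c_3 = -4*-112 + 2*-235 + 2*-95 + 0*-13 + -3*-72 = 4
  c_4 = 0*-112 + 0*-235 + 0*-95 + -1*-13 + 0*-72 = 13
  c_5 = -1*-112 + 0*-235 + 1*-95 + 0*-13 + 0*-72 = 17
Base-5 expansion of each c_i:
  c_1 = 85 = 0·5^0 + 2·5^1 + 3·5^2
  c_2 = 28 = 3·5^0 + 0·5^1 + 1·5^2
  c_3 = 4 = 4·5^0
  c_4 = 13 = 3·5^0 + 2·5^1
  c_5 = 17 = 2·5^0 + 3·5^1
Factor λ_0 = (0, 3, 4, 3, 2)
Factor λ_1 = (2, 0, 0, 2, 3)
Factor λ_2 = (3, 1, 0, 0, 0)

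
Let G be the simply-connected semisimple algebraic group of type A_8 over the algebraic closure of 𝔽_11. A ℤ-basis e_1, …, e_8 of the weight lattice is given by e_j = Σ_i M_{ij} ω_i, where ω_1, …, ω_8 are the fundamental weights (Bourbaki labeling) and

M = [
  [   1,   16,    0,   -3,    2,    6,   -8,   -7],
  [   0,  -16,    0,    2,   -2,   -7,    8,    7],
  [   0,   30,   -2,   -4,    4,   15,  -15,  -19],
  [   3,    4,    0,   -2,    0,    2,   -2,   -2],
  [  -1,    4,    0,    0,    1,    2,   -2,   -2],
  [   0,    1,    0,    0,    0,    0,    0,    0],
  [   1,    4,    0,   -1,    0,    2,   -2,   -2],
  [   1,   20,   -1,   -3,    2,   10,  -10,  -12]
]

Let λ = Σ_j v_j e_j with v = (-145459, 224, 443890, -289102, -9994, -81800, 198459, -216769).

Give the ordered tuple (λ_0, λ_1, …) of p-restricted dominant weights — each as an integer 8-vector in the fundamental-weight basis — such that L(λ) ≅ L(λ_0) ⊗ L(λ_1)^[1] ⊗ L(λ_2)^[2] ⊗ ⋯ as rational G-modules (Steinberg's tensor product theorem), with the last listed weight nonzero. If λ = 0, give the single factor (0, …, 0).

ω-coordinates c = M·v, v = (-145459, 224, 443890, -289102, -9994, -81800, 198459, -216769):
  c_1 = (1)·(-145459) + (16)·(224) + (0)·(443890) + (-3)·(-289102) + (2)·(-9994) + (6)·(-81800) + (-8)·(198459) + (-7)·(-216769) = 144354
  c_2 = (0)·(-145459) + (-16)·(224) + (0)·(443890) + (2)·(-289102) + (-2)·(-9994) + (-7)·(-81800) + (8)·(198459) + (7)·(-216769) = 81089
  c_3 = (0)·(-145459) + (30)·(224) + (-2)·(443890) + (-4)·(-289102) + (4)·(-9994) + (15)·(-81800) + (-15)·(198459) + (-19)·(-216769) = 150098
  c_4 = (3)·(-145459) + (4)·(224) + (0)·(443890) + (-2)·(-289102) + (0)·(-9994) + (2)·(-81800) + (-2)·(198459) + (-2)·(-216769) = 15743
  c_5 = (-1)·(-145459) + (4)·(224) + (0)·(443890) + (0)·(-289102) + (1)·(-9994) + (2)·(-81800) + (-2)·(198459) + (-2)·(-216769) = 9381
  c_6 = (0)·(-145459) + (1)·(224) + (0)·(443890) + (0)·(-289102) + (0)·(-9994) + (0)·(-81800) + (0)·(198459) + (0)·(-216769) = 224
  c_7 = (1)·(-145459) + (4)·(224) + (0)·(443890) + (-1)·(-289102) + (0)·(-9994) + (2)·(-81800) + (-2)·(198459) + (-2)·(-216769) = 17559
  c_8 = (1)·(-145459) + (20)·(224) + (-1)·(443890) + (-3)·(-289102) + (2)·(-9994) + (10)·(-81800) + (-10)·(198459) + (-12)·(-216769) = 61087
Expand coordinatewise in base 11:
  c_1 = 144354 = 1·11^0 + 0·11^1 + 5·11^2 + 9·11^3 + 9·11^4
  c_2 = 81089 = 8·11^0 + 1·11^1 + 10·11^2 + 5·11^3 + 5·11^4
  c_3 = 150098 = 3·11^0 + 5·11^1 + 8·11^2 + 2·11^3 + 10·11^4
  c_4 = 15743 = 2·11^0 + 1·11^1 + 9·11^2 + 0·11^3 + 1·11^4
  c_5 = 9381 = 9·11^0 + 5·11^1 + 0·11^2 + 7·11^3
  c_6 = 224 = 4·11^0 + 9·11^1 + 1·11^2
  c_7 = 17559 = 3·11^0 + 1·11^1 + 2·11^2 + 2·11^3 + 1·11^4
  c_8 = 61087 = 4·11^0 + 9·11^1 + 9·11^2 + 1·11^3 + 4·11^4
λ_0 = (1, 8, 3, 2, 9, 4, 3, 4)
λ_1 = (0, 1, 5, 1, 5, 9, 1, 9)
λ_2 = (5, 10, 8, 9, 0, 1, 2, 9)
λ_3 = (9, 5, 2, 0, 7, 0, 2, 1)
λ_4 = (9, 5, 10, 1, 0, 0, 1, 4)

((1, 8, 3, 2, 9, 4, 3, 4), (0, 1, 5, 1, 5, 9, 1, 9), (5, 10, 8, 9, 0, 1, 2, 9), (9, 5, 2, 0, 7, 0, 2, 1), (9, 5, 10, 1, 0, 0, 1, 4))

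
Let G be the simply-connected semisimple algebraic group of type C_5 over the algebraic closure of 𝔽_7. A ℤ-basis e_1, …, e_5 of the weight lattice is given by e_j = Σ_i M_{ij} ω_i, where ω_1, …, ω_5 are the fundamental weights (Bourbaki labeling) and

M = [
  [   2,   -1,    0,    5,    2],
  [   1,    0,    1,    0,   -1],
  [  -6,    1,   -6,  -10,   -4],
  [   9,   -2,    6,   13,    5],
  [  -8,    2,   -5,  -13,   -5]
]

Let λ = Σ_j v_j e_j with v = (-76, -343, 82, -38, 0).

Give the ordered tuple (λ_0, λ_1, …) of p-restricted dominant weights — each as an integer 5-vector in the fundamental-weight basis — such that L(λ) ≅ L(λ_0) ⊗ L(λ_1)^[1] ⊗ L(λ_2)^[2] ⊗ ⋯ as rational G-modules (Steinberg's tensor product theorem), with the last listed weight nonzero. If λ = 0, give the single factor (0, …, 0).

((1, 6, 1, 0, 6),)

ω-coordinates c = M·v, v = (-76, -343, 82, -38, 0):
  c_1 = 2*-76 + -1*-343 + 0*82 + 5*-38 + 2*0 = 1
  c_2 = 1*-76 + 0*-343 + 1*82 + 0*-38 + -1*0 = 6
  c_3 = -6*-76 + 1*-343 + -6*82 + -10*-38 + -4*0 = 1
  c_4 = 9*-76 + -2*-343 + 6*82 + 13*-38 + 5*0 = 0
  c_5 = -8*-76 + 2*-343 + -5*82 + -13*-38 + -5*0 = 6
Writing each c_i in base p = 7:
  c_1 = 1 = 1·7^0
  c_2 = 6 = 6·7^0
  c_3 = 1 = 1·7^0
  c_4 = 0
  c_5 = 6 = 6·7^0
λ_0 = (1, 6, 1, 0, 6)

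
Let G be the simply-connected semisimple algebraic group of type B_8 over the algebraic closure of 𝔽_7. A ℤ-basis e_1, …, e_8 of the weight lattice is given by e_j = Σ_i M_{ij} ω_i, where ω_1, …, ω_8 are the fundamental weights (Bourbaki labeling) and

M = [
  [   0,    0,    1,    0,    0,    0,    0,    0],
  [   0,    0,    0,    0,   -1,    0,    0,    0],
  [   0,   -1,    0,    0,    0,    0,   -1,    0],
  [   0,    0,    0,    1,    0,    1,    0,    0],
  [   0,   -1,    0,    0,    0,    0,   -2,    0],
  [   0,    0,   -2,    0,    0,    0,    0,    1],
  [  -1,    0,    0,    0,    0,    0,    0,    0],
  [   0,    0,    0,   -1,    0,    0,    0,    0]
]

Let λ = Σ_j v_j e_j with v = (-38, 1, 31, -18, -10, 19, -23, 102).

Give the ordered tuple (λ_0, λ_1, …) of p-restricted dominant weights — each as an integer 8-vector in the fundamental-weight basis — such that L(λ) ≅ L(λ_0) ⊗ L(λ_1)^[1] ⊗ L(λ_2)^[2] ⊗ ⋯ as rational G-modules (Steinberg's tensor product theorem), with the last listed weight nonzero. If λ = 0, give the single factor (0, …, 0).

((3, 3, 1, 1, 3, 5, 3, 4), (4, 1, 3, 0, 6, 5, 5, 2))

In the fundamental-weight basis, λ has coordinates c = M·v (v = (-38, 1, 31, -18, -10, 19, -23, 102)):
  c_1 = (0)·(-38) + 0·1 + 1·31 + (0)·(-18) + (0)·(-10) + 0·19 + (0)·(-23) + 0·102 = 31
  c_2 = (0)·(-38) + 0·1 + 0·31 + (0)·(-18) + (-1)·(-10) + 0·19 + (0)·(-23) + 0·102 = 10
  c_3 = (0)·(-38) + (-1)·(1) + 0·31 + (0)·(-18) + (0)·(-10) + 0·19 + (-1)·(-23) + 0·102 = 22
  c_4 = (0)·(-38) + 0·1 + 0·31 + (1)·(-18) + (0)·(-10) + 1·19 + (0)·(-23) + 0·102 = 1
  c_5 = (0)·(-38) + (-1)·(1) + 0·31 + (0)·(-18) + (0)·(-10) + 0·19 + (-2)·(-23) + 0·102 = 45
  c_6 = (0)·(-38) + 0·1 + (-2)·(31) + (0)·(-18) + (0)·(-10) + 0·19 + (0)·(-23) + 1·102 = 40
  c_7 = (-1)·(-38) + 0·1 + 0·31 + (0)·(-18) + (0)·(-10) + 0·19 + (0)·(-23) + 0·102 = 38
  c_8 = (0)·(-38) + 0·1 + 0·31 + (-1)·(-18) + (0)·(-10) + 0·19 + (0)·(-23) + 0·102 = 18
Expand coordinatewise in base 7:
  c_1 = 31 = 3·7^0 + 4·7^1
  c_2 = 10 = 3·7^0 + 1·7^1
  c_3 = 22 = 1·7^0 + 3·7^1
  c_4 = 1 = 1·7^0
  c_5 = 45 = 3·7^0 + 6·7^1
  c_6 = 40 = 5·7^0 + 5·7^1
  c_7 = 38 = 3·7^0 + 5·7^1
  c_8 = 18 = 4·7^0 + 2·7^1
p-restricted factor λ_0 = (3, 3, 1, 1, 3, 5, 3, 4)
p-restricted factor λ_1 = (4, 1, 3, 0, 6, 5, 5, 2)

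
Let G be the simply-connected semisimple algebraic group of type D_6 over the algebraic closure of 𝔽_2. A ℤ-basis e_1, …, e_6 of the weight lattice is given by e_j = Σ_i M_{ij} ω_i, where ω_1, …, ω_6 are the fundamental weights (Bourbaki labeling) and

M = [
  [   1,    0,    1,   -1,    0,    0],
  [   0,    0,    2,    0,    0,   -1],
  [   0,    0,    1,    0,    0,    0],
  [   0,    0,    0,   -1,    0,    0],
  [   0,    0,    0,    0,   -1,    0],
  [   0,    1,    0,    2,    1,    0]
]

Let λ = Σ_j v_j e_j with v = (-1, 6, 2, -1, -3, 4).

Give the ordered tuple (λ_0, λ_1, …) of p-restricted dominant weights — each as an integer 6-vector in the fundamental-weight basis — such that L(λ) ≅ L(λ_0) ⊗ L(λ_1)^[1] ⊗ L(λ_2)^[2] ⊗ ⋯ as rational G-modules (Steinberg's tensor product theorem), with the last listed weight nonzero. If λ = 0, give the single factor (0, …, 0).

((0, 0, 0, 1, 1, 1), (1, 0, 1, 0, 1, 0))

In the fundamental-weight basis, λ has coordinates c = M·v (v = (-1, 6, 2, -1, -3, 4)):
  c_1 = (1)·(-1) + 0·6 + 1·2 + (-1)·(-1) + (0)·(-3) + 0·4 = 2
  c_2 = (0)·(-1) + 0·6 + 2·2 + (0)·(-1) + (0)·(-3) + (-1)·(4) = 0
  c_3 = (0)·(-1) + 0·6 + 1·2 + (0)·(-1) + (0)·(-3) + 0·4 = 2
  c_4 = (0)·(-1) + 0·6 + 0·2 + (-1)·(-1) + (0)·(-3) + 0·4 = 1
  c_5 = (0)·(-1) + 0·6 + 0·2 + (0)·(-1) + (-1)·(-3) + 0·4 = 3
  c_6 = (0)·(-1) + 1·6 + 0·2 + (2)·(-1) + (1)·(-3) + 0·4 = 1
Base-2 expansion of each c_i:
  c_1 = 2 = 0·2^0 + 1·2^1
  c_2 = 0
  c_3 = 2 = 0·2^0 + 1·2^1
  c_4 = 1 = 1·2^0
  c_5 = 3 = 1·2^0 + 1·2^1
  c_6 = 1 = 1·2^0
p-restricted factor λ_0 = (0, 0, 0, 1, 1, 1)
p-restricted factor λ_1 = (1, 0, 1, 0, 1, 0)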